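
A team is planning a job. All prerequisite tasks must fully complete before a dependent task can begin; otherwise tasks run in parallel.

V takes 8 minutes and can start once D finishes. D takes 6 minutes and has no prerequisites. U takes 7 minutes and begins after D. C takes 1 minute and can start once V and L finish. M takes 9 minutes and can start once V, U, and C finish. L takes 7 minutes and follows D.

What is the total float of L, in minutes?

The longest chain is D→V→C→M = 6+8+1+9 = 24; overall finish 24 minutes.
L finishes as early as 13 and must finish by 14.
Float = 24 − 23 = 1.

1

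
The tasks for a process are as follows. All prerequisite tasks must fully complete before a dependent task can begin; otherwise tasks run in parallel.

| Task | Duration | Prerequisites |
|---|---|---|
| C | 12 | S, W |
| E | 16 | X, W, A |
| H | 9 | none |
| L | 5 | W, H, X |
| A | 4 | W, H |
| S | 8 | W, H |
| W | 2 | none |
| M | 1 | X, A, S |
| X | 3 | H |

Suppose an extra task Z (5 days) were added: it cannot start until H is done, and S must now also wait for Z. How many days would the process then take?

Originally the process takes 29 days.
With Z inserted, S now waits for max(W, H, Z).
New critical path: H→Z→S→C = 9+5+8+12 = 34 ⇒ 34 days.

34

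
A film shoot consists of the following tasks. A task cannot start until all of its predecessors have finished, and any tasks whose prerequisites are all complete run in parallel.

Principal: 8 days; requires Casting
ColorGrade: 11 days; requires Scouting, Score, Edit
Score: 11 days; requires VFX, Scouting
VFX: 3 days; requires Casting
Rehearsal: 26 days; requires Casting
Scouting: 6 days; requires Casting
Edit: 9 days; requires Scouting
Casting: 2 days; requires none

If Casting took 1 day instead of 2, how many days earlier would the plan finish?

1

Critical path before the change: Casting→Scouting→Score→ColorGrade = 2+6+11+11 = 30 giving 30 days.
Casting is on the critical path; changing it to 1 makes that path 29 days.
No other chain overtakes it, so the finish is 29 days.
Change in finish: 29 − 30 = -1 days.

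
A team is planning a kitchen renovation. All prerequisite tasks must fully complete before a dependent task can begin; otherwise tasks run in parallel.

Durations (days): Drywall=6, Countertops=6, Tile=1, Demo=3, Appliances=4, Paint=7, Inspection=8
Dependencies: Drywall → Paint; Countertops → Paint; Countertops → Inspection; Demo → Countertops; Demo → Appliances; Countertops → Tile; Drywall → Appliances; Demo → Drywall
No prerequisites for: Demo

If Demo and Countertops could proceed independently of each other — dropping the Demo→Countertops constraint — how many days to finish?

With the dependency in place, Demo→Countertops→Inspection = 3+6+8 = 17 sets the finish at 17 days.
Without Demo→Countertops, Countertops's earliest start moves from 3 to 0.
The longest chain is now Demo→Drywall→Paint = 3+6+7 = 16, so the kitchen renovation takes 16 days.

16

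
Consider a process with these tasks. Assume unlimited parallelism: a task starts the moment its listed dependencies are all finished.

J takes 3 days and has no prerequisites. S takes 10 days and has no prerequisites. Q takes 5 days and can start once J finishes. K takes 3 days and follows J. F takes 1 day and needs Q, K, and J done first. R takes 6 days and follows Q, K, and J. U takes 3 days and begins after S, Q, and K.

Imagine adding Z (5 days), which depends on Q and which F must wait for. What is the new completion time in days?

14

Originally the job takes 14 days.
With Z inserted, F now waits for max(Q, K, J, Z).
New critical path: J→Q→Z→F = 3+5+5+1 = 14 ⇒ 14 days.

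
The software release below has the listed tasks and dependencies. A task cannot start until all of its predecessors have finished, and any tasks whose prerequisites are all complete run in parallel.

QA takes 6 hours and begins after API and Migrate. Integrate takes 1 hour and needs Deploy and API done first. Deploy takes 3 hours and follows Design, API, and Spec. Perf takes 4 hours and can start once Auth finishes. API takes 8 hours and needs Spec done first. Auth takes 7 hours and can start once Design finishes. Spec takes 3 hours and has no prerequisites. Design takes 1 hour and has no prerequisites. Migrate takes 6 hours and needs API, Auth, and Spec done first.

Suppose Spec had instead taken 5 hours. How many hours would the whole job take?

25

Baseline: Spec→API→Migrate→QA = 3+8+6+6 = 23 → 23 hours.
Since Spec is critical, the +2 change carries straight to that chain (now 25 hours).
The critical path is still Spec→API→Migrate→QA; finish is now 25 hours.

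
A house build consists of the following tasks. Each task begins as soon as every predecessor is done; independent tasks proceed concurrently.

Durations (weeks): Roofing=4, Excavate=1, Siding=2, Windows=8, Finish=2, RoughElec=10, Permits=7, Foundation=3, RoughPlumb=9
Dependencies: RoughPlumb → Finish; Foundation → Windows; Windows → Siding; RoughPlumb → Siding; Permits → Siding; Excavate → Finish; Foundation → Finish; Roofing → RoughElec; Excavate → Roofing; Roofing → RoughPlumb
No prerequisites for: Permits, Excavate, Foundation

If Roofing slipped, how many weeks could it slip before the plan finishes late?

Excavate→Roofing→RoughPlumb→Siding = 1+4+9+2 = 16 sets the makespan at 16 weeks.
The longest chain containing Roofing totals 16 weeks.
So Roofing can slip 5 − 5 = 0 weeks.

0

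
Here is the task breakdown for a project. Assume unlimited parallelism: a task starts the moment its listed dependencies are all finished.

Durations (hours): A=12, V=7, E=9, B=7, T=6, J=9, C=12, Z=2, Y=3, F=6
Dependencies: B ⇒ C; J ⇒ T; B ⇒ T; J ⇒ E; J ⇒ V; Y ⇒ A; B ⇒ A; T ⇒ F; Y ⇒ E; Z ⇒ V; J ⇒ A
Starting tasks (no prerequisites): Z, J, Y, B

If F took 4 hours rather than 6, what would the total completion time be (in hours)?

Critical path before the change: J→T→F = 9+6+6 = 21 giving 21 hours.
F is on the critical path; changing it to 4 makes that path 19 hours.
New critical path: J→A = 9+12 = 21 ⇒ 21 hours.

21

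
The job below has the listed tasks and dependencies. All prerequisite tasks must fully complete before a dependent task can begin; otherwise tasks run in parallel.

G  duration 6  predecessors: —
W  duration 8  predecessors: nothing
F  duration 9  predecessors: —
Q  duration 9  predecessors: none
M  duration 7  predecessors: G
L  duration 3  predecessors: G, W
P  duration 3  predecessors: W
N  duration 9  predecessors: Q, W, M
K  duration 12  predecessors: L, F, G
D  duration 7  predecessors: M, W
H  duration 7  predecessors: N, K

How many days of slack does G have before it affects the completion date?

The longest chain is W→L→K→H = 8+3+12+7 = 30; overall finish 30 days.
Longest path through G: 29 days (earliest finish 6, latest finish 7).
So G can slip 7 − 6 = 1 day.

1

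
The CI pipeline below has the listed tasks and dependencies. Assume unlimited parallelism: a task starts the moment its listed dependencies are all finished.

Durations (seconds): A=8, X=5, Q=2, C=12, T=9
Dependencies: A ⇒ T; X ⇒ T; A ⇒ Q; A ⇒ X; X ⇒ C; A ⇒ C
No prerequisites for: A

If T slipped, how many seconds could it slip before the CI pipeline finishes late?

A→X→C = 8+5+12 = 25 sets the makespan at 25 seconds.
Longest path through T: 22 seconds (earliest finish 22, latest finish 25).
Float = 25 − 22 = 3.

3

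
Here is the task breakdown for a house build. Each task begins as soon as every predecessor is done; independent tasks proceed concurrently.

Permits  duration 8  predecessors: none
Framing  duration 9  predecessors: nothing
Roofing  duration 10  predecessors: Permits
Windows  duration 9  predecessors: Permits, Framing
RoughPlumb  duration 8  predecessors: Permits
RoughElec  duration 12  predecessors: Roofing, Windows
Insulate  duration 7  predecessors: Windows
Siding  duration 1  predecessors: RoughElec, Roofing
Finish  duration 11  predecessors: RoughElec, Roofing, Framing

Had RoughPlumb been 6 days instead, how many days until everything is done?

41

The binding path is Permits→Roofing→RoughElec→Finish = 8+10+12+11 = 41; finish at 41 days.
RoughPlumb is off the critical path — its longest chain is 16 days, giving 25 of slack.
No other chain overtakes it, so the finish is 41 days.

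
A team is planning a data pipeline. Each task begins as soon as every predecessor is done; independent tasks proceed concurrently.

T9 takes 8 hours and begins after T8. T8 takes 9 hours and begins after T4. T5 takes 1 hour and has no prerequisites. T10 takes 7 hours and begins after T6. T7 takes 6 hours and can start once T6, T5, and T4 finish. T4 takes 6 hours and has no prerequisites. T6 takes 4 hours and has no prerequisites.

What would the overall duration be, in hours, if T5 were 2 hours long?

As given, the longest chain is T4→T8→T9 = 6+9+8 = 23, so the finish is 23 hours.
The longest path through T5 is only 7 hours, so T5 has float 16.
No other chain overtakes it, so the finish is 23 hours.

23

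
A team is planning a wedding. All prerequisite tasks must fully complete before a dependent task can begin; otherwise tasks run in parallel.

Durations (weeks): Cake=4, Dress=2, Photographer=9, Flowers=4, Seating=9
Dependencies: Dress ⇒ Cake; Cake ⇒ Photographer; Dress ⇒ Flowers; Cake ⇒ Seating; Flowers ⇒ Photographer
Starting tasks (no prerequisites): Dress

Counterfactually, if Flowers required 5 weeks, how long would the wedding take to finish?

The binding path is Dress→Flowers→Photographer = 2+4+9 = 15; finish at 15 weeks.
Flowers lies on that path, so at 5 weeks the path becomes 16 weeks.
That remains the longest chain; total 16 weeks.

16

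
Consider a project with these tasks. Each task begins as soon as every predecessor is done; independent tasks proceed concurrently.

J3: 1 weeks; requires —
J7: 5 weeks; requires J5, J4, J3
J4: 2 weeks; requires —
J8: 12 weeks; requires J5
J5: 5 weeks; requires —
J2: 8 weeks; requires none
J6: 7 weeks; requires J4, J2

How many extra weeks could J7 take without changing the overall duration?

7

J5→J8 = 5+12 = 17 sets the makespan at 17 weeks.
The longest chain containing J7 totals 10 weeks.
Float = 17 − 10 = 7.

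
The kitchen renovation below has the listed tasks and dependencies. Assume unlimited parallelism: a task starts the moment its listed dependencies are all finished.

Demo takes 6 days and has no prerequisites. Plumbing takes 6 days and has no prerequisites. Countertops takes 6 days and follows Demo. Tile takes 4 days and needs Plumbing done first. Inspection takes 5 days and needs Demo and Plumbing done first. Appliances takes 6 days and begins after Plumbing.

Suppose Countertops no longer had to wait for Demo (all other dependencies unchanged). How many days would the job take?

12

Original critical path: Demo→Countertops = 6+6 = 12 ⇒ 12 days.
Without Demo→Countertops, Countertops's earliest start moves from 6 to 0.
After: Plumbing→Appliances = 6+6 = 12 → 12 days.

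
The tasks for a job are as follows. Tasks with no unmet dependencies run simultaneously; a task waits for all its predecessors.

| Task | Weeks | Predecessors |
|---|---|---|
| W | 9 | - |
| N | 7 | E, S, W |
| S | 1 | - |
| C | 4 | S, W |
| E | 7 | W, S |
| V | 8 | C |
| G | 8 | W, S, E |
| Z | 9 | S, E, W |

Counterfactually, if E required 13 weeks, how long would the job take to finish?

31

Actual critical path: W→E→Z = 9+7+9 = 25 ⇒ 25 weeks.
E lies on that path, so at 13 weeks the path becomes 31 weeks.
The critical path is still W→E→Z; finish is now 31 weeks.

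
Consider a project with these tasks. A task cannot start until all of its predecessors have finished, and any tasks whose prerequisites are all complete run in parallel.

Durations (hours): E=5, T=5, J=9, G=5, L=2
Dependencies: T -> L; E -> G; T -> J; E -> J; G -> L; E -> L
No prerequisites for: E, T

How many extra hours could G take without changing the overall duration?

2

The longest chain is E→J = 5+9 = 14; overall finish 14 hours.
Longest path through G: 12 hours (earliest finish 10, latest finish 12).
Float = 14 − 12 = 2.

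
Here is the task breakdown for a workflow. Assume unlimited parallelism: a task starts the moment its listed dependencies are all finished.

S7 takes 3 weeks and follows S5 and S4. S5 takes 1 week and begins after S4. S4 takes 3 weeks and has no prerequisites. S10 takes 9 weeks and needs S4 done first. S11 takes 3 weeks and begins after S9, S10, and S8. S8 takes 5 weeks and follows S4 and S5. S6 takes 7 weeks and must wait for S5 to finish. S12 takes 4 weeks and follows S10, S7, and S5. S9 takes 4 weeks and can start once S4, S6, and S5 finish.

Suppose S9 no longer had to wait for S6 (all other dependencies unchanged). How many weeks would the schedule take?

Before: longest chain S4→S5→S6→S9→S11 = 3+1+7+4+3 = 18, finish 18.
Without S6→S9, S9's earliest start moves from 11 to 4.
After: S4→S10→S12 = 3+9+4 = 16 → 16 weeks.

16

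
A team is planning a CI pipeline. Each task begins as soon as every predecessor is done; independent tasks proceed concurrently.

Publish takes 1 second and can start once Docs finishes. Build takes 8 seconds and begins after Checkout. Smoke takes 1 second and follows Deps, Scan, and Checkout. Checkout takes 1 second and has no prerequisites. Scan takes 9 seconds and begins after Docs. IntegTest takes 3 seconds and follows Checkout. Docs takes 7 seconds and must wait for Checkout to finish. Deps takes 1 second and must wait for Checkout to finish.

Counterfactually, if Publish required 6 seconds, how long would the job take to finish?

18

The binding path is Checkout→Docs→Scan→Smoke = 1+7+9+1 = 18; finish at 18 seconds.
Publish is off the critical path — its longest chain is 9 seconds, giving 9 of slack.
No other chain overtakes it, so the finish is 18 seconds.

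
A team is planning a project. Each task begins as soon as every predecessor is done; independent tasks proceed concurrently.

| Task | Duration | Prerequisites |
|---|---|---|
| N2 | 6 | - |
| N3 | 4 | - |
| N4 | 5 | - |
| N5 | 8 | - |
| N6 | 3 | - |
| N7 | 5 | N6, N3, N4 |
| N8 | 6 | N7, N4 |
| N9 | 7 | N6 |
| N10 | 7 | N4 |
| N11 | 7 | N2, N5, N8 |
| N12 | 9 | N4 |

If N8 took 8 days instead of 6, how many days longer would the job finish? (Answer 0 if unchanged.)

2

Baseline: N4→N7→N8→N11 = 5+5+6+7 = 23 → 23 days.
Since N8 is critical, the +2 change carries straight to that chain (now 25 days).
That remains the longest chain; total 25 days.
Change in finish: 25 − 23 = +2 days.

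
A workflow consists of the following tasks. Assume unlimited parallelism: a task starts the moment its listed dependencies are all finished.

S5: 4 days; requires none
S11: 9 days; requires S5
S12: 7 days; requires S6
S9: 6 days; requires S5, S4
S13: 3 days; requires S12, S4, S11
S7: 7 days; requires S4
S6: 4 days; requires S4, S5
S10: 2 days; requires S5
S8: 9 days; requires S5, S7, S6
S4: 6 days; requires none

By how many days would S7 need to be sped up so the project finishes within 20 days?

2

Current finish: 22 days; target: 20.
S7 is on every critical path, so each day cut from S7 cuts the finish by one (this holds down to a finish of 20).
Need 22 − 20 = 2 days off S7 → S7 becomes 5 days, finish becomes 20.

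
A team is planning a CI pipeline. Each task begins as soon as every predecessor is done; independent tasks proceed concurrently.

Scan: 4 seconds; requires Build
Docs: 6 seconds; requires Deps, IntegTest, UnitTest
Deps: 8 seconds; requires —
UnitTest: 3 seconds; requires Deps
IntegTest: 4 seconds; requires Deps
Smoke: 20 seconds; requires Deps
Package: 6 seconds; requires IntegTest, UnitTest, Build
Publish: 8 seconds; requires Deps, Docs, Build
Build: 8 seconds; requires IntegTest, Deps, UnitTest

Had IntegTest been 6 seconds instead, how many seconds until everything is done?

30

As given, the longest chain is Deps→IntegTest→Build→Publish = 8+4+8+8 = 28, so the finish is 28 seconds.
Since IntegTest is critical, the +2 change carries straight to that chain (now 30 seconds).
That remains the longest chain; total 30 seconds.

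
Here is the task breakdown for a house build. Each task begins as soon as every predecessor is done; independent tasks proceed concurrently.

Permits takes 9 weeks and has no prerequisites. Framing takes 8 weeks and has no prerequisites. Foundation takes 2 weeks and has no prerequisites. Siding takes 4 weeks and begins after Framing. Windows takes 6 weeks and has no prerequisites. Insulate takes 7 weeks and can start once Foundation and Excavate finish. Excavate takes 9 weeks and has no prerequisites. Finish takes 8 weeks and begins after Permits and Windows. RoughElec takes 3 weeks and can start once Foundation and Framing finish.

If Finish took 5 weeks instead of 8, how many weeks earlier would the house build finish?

Actual critical path: Permits→Finish = 9+8 = 17 ⇒ 17 weeks.
Since Finish is critical, the -3 change carries straight to that chain (now 14 weeks).
The binding chain switches to Excavate→Insulate = 9+7 = 16; finish 16 weeks.
Change in finish: 16 − 17 = -1 weeks.

1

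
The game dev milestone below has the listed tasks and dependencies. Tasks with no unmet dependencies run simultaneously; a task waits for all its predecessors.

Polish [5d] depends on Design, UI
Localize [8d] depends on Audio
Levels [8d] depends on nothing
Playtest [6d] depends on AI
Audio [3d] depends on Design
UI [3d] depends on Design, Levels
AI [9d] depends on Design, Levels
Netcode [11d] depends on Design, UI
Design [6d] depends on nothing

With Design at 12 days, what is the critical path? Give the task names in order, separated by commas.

Design, AI, Playtest

The binding path is Levels→AI→Playtest = 8+9+6 = 23; finish at 23 days.
Design has 2 days of float (longest path through it is 21).
New critical path: Design→AI→Playtest = 12+9+6 = 27 ⇒ 27 days.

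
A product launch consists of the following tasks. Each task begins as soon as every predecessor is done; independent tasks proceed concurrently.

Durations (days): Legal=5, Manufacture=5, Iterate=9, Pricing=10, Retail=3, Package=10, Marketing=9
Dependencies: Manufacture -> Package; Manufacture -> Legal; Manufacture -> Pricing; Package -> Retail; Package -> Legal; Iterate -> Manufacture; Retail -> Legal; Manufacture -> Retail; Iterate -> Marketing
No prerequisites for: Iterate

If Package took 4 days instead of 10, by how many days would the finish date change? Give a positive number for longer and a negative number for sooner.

As given, the longest chain is Iterate→Manufacture→Package→Retail→Legal = 9+5+10+3+5 = 32, so the finish is 32 days.
Package lies on that path, so at 4 days the path becomes 26 days.
The critical path is still Iterate→Manufacture→Package→Retail→Legal; finish is now 26 days.
Change in finish: 26 − 32 = -6 days.

-6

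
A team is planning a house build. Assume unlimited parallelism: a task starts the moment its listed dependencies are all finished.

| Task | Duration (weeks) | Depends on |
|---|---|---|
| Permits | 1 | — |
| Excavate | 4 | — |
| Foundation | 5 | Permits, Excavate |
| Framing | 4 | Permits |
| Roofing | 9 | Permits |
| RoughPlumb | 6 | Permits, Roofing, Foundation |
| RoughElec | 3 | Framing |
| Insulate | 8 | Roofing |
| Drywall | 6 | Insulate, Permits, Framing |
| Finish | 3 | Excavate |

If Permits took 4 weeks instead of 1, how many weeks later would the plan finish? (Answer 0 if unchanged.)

3

Actual critical path: Permits→Roofing→Insulate→Drywall = 1+9+8+6 = 24 ⇒ 24 weeks.
Permits lies on that path, so at 4 weeks the path becomes 27 weeks.
That remains the longest chain; total 27 weeks.
Change in finish: 27 − 24 = +3 weeks.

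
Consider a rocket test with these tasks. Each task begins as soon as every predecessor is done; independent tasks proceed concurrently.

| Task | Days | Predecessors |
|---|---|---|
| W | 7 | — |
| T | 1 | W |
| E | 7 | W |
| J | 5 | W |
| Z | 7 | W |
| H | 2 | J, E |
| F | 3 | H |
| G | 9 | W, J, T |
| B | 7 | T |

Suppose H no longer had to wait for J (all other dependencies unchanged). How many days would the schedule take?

With the dependency in place, W→J→G = 7+5+9 = 21 sets the finish at 21 days.
Dropping J→H doesn't change H's earliest start (14); another predecessor still binds.
After: W→J→G = 7+5+9 = 21 → 21 days.

21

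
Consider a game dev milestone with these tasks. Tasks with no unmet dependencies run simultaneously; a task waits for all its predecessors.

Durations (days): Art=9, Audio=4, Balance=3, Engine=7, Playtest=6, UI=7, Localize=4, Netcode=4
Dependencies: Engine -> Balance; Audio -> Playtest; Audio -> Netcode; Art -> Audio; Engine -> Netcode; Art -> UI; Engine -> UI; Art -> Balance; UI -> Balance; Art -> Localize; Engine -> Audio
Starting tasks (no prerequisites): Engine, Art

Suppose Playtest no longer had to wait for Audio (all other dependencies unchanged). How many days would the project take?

With the dependency in place, Art→Audio→Playtest = 9+4+6 = 19 sets the finish at 19 days.
Without Audio→Playtest, Playtest's earliest start moves from 13 to 0.
The longest chain is now Art→UI→Balance = 9+7+3 = 19, so the project takes 19 days.

19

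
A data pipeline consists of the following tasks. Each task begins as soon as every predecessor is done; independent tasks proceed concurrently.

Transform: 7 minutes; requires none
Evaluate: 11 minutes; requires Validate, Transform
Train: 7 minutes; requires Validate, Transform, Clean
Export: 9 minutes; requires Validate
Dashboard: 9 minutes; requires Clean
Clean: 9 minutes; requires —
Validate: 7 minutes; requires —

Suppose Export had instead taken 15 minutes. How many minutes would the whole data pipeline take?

Critical path before the change: Clean→Dashboard = 9+9 = 18 giving 18 minutes.
Export has 2 minutes of float (longest path through it is 16).
New critical path: Validate→Export = 7+15 = 22 ⇒ 22 minutes.

22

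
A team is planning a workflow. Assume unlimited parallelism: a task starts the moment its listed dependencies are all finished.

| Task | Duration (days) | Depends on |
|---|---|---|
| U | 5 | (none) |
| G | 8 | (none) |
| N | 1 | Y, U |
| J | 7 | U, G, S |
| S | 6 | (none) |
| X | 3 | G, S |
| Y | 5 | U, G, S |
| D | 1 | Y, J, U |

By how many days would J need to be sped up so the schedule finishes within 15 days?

1

Current finish: 16 days; target: 15.
J is on every critical path, so each day cut from J cuts the finish by one (this holds down to a finish of 14).
Need 16 − 15 = 1 day off J → J becomes 6 days, finish becomes 15.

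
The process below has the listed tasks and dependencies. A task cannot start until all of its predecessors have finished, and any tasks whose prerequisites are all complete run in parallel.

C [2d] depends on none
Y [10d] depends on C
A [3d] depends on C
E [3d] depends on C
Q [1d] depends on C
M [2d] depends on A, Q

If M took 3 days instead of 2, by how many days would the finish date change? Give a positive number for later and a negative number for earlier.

As given, the longest chain is C→Y = 2+10 = 12, so the finish is 12 days.
The longest path through M is only 7 days, so M has float 5.
No other chain overtakes it, so the finish is 12 days.
Change in finish: 12 − 12 = +0 days.

0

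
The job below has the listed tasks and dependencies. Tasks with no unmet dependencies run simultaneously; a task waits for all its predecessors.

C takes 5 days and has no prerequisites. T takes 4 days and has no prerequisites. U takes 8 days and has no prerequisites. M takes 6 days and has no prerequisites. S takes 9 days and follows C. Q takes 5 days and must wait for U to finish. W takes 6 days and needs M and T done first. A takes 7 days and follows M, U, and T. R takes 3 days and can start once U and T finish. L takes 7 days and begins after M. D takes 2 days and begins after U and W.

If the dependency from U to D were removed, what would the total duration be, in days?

With the dependency in place, U→A = 8+7 = 15 sets the finish at 15 days.
Dropping U→D doesn't change D's earliest start (12); another predecessor still binds.
New critical path: U→A = 8+7 = 15 ⇒ 15 days.

15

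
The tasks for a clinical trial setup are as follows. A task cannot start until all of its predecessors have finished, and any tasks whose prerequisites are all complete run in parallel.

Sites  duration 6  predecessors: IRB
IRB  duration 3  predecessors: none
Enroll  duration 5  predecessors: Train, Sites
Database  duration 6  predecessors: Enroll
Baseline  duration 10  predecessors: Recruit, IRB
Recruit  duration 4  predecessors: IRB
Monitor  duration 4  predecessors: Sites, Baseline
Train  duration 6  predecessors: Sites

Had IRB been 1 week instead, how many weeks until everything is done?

The binding path is IRB→Sites→Train→Enroll→Database = 3+6+6+5+6 = 26; finish at 26 weeks.
Since IRB is critical, the -2 change carries straight to that chain (now 24 weeks).
That remains the longest chain; total 24 weeks.

24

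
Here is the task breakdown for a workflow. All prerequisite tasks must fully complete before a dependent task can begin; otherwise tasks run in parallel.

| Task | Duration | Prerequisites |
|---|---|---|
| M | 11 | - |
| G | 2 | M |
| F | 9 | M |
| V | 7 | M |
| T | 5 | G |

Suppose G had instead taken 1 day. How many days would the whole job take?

20

Baseline: M→F = 11+9 = 20 → 20 days.
G is off the critical path — its longest chain is 18 days, giving 2 of slack.
No other chain overtakes it, so the finish is 20 days.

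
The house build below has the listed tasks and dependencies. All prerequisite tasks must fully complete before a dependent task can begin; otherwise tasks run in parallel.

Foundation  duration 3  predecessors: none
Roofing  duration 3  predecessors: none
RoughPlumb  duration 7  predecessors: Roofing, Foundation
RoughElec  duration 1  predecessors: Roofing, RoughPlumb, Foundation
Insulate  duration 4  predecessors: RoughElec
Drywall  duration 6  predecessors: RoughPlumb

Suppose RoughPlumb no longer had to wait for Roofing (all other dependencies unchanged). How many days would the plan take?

16

With the dependency in place, Foundation→RoughPlumb→Drywall = 3+7+6 = 16 sets the finish at 16 days.
Dropping Roofing→RoughPlumb doesn't change RoughPlumb's earliest start (3); another predecessor still binds.
New critical path: Foundation→RoughPlumb→Drywall = 3+7+6 = 16 ⇒ 16 days.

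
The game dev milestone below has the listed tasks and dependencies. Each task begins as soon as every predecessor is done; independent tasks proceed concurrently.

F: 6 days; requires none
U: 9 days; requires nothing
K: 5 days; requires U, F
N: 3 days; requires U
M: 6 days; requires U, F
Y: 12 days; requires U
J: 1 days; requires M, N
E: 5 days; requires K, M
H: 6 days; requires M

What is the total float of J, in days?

The longest chain is U→M→H = 9+6+6 = 21; overall finish 21 days.
J finishes as early as 16 and must finish by 21.
Slack of J = 20 − 15 = 5 days.

5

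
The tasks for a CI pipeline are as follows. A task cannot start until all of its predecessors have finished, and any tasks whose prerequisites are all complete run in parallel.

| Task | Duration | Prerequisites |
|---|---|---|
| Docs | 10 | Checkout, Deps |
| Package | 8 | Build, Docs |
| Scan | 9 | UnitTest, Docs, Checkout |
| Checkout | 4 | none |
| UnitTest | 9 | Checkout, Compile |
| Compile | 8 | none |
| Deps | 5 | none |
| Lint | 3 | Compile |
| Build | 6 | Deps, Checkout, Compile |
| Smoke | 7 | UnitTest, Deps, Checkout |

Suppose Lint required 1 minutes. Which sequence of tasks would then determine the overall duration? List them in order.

Baseline: Compile→UnitTest→Scan = 8+9+9 = 26 → 26 minutes.
The longest path through Lint is only 11 minutes, so Lint has float 15.
The critical path is still Compile→UnitTest→Scan; finish is now 26 minutes.

Compile, UnitTest, Scan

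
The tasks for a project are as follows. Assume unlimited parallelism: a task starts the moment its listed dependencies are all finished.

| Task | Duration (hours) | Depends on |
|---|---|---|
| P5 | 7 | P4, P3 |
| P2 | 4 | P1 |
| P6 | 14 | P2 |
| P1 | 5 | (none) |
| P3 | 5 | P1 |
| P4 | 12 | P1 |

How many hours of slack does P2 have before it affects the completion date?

The longest chain is P1→P4→P5 = 5+12+7 = 24; overall finish 24 hours.
Longest path through P2: 23 hours (earliest finish 9, latest finish 10).
So P2 can slip 10 − 9 = 1 hour.

1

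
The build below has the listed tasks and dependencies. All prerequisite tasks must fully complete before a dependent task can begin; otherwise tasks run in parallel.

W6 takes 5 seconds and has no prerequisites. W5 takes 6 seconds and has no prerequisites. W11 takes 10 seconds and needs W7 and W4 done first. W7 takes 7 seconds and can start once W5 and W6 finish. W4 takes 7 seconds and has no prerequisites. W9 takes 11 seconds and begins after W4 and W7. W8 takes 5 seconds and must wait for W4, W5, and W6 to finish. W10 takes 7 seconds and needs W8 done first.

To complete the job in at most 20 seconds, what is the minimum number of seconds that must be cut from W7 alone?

4

Current finish: 24 seconds; target: 20.
W7 is on every critical path, so each second cut from W7 cuts the finish by one (this holds down to a finish of 19).
Need 24 − 20 = 4 seconds off W7 → W7 becomes 3 seconds, finish becomes 20.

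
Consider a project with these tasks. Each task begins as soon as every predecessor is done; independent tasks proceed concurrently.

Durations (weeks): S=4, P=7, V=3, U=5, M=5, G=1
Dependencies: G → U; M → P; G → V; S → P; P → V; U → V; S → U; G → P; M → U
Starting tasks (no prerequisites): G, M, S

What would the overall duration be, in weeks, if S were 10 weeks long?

Critical path before the change: M→P→V = 5+7+3 = 15 giving 15 weeks.
S is off the critical path — its longest chain is 14 weeks, giving 1 of slack.
Now S→P→V = 10+7+3 = 20 is longest, so the finish becomes 20 weeks.

20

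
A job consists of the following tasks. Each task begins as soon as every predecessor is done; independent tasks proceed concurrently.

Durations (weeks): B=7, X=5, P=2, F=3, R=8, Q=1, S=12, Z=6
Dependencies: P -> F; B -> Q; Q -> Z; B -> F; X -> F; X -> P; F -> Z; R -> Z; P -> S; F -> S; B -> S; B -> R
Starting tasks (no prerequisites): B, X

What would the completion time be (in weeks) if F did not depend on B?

With the dependency in place, B→F→S = 7+3+12 = 22 sets the finish at 22 weeks.
Dropping B→F doesn't change F's earliest start (7); another predecessor still binds.
After: X→P→F→S = 5+2+3+12 = 22 → 22 weeks.

22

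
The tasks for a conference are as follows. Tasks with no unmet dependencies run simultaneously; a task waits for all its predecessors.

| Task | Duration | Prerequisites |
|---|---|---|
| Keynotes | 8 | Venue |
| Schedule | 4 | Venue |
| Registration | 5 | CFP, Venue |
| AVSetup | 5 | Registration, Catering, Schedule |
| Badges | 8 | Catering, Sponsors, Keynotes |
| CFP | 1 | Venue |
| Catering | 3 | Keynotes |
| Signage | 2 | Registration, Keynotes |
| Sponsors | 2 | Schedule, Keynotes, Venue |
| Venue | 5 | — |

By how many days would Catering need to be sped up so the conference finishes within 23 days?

Current finish: 24 days; target: 23.
Catering is on every critical path, so each day cut from Catering cuts the finish by one (this holds down to a finish of 23).
Need 24 − 23 = 1 day off Catering → Catering becomes 2 days, finish becomes 23.

1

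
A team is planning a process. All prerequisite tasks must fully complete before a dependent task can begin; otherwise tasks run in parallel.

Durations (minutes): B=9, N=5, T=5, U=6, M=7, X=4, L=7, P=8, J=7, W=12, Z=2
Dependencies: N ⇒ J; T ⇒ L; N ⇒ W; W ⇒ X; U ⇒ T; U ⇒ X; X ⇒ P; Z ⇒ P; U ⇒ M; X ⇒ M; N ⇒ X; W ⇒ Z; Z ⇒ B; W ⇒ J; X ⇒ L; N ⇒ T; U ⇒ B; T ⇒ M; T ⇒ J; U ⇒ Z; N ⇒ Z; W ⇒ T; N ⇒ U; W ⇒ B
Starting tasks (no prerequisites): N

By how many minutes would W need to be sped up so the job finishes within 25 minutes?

Current finish: 29 minutes; target: 25.
W is on every critical path, so each minute cut from W cuts the finish by one (this holds down to a finish of 23).
Need 29 − 25 = 4 minutes off W → W becomes 8 minutes, finish becomes 25.

4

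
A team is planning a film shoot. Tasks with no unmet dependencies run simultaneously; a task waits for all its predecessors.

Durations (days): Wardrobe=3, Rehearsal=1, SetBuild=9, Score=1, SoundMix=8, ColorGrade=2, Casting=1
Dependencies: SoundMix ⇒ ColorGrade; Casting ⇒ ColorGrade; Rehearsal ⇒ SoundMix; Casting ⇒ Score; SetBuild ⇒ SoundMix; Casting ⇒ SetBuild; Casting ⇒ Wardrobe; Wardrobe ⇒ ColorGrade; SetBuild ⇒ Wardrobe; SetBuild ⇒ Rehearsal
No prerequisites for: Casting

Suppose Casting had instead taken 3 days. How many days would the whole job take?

23

The binding path is Casting→SetBuild→Rehearsal→SoundMix→ColorGrade = 1+9+1+8+2 = 21; finish at 21 days.
Casting is on the critical path; changing it to 3 makes that path 23 days.
That remains the longest chain; total 23 days.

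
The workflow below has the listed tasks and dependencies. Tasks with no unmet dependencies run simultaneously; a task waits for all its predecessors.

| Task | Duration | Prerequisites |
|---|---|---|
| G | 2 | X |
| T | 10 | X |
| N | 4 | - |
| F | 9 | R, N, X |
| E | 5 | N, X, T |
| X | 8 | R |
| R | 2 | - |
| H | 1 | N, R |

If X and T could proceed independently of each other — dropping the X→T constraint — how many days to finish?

19

Before: longest chain R→X→T→E = 2+8+10+5 = 25, finish 25.
Without X→T, T's earliest start moves from 10 to 0.
After: R→X→F = 2+8+9 = 19 → 19 days.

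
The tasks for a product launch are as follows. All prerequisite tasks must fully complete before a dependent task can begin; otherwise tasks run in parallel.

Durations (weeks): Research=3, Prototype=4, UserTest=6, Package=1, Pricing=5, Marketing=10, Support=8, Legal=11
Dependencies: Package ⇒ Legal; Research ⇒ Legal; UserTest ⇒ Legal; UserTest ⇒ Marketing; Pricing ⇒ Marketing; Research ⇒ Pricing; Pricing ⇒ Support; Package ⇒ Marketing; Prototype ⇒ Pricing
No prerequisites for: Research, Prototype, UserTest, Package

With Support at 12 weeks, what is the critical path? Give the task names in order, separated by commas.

As given, the longest chain is Prototype→Pricing→Marketing = 4+5+10 = 19, so the finish is 19 weeks.
Support is off the critical path — its longest chain is 17 weeks, giving 2 of slack.
The binding chain switches to Prototype→Pricing→Support = 4+5+12 = 21; finish 21 weeks.

Prototype, Pricing, Support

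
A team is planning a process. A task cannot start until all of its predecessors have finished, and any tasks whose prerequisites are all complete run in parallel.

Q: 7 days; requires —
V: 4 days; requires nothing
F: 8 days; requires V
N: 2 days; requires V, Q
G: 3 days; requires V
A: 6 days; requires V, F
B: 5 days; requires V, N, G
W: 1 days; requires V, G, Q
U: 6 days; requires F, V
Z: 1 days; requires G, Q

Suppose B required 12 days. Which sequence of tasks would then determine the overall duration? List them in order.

The binding path is V→F→A = 4+8+6 = 18; finish at 18 days.
B is off the critical path — its longest chain is 14 days, giving 4 of slack.
The binding chain switches to Q→N→B = 7+2+12 = 21; finish 21 days.

Q, N, B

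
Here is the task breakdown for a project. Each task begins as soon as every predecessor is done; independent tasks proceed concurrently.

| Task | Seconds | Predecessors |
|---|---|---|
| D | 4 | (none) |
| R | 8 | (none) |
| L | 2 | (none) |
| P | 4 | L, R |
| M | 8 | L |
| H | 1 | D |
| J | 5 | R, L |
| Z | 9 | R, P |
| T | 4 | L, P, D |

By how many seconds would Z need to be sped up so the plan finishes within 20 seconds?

Current finish: 21 seconds; target: 20.
Z is on every critical path, so each second cut from Z cuts the finish by one (this holds down to a finish of 16).
Need 21 − 20 = 1 second off Z → Z becomes 8 seconds, finish becomes 20.

1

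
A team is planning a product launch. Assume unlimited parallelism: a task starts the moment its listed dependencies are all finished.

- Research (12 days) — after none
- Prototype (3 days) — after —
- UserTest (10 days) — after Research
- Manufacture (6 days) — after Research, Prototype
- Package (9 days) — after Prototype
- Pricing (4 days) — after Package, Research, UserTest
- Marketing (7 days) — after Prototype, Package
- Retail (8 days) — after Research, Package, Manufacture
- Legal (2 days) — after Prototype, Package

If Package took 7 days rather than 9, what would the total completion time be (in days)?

Baseline: Research→UserTest→Pricing = 12+10+4 = 26 → 26 days.
Package is off the critical path — its longest chain is 20 days, giving 6 of slack.
No other chain overtakes it, so the finish is 26 days.

26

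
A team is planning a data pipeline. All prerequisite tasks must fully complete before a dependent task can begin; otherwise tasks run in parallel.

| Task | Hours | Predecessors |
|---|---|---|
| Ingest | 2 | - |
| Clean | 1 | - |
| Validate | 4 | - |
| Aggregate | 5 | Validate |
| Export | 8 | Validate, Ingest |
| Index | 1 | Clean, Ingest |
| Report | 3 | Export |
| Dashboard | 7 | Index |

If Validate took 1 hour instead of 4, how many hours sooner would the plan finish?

Actual critical path: Validate→Export→Report = 4+8+3 = 15 ⇒ 15 hours.
Since Validate is critical, the -3 change carries straight to that chain (now 12 hours).
The binding chain switches to Ingest→Export→Report = 2+8+3 = 13; finish 13 hours.
Change in finish: 13 − 15 = -2 hours.

2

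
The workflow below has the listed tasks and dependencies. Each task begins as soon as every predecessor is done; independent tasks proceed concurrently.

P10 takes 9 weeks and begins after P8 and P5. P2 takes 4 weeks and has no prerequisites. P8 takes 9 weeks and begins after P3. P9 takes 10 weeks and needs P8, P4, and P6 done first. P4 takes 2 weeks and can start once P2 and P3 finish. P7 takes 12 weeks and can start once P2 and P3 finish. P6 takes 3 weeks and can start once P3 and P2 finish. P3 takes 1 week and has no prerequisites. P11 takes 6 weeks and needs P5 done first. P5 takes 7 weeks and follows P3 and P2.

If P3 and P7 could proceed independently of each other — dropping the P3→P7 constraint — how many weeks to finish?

Before: longest chain P2→P5→P10 = 4+7+9 = 20, finish 20.
Dropping P3→P7 doesn't change P7's earliest start (4); another predecessor still binds.
After: P2→P5→P10 = 4+7+9 = 20 → 20 weeks.

20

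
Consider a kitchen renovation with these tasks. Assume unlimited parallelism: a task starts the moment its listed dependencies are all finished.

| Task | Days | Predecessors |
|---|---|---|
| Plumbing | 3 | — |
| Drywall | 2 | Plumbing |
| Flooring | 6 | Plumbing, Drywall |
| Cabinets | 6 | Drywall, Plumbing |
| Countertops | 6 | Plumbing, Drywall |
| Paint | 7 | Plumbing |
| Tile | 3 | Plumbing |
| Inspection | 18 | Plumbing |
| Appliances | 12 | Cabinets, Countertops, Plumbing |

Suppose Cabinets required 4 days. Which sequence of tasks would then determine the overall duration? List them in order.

The binding path is Plumbing→Drywall→Cabinets→Appliances = 3+2+6+12 = 23; finish at 23 days.
Since Cabinets is critical, the -2 change carries straight to that chain (now 21 days).
New critical path: Plumbing→Drywall→Countertops→Appliances = 3+2+6+12 = 23 ⇒ 23 days.

Plumbing, Drywall, Countertops, Appliances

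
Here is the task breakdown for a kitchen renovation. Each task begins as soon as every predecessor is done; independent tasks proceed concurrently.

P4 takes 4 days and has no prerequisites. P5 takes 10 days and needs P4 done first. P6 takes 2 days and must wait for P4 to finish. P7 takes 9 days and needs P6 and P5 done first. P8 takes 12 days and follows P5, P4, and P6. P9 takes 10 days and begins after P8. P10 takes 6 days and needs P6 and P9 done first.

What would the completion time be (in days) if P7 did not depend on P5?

42

Original critical path: P4→P5→P8→P9→P10 = 4+10+12+10+6 = 42 ⇒ 42 days.
Without P5→P7, P7's earliest start moves from 14 to 6.
New critical path: P4→P5→P8→P9→P10 = 4+10+12+10+6 = 42 ⇒ 42 days.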